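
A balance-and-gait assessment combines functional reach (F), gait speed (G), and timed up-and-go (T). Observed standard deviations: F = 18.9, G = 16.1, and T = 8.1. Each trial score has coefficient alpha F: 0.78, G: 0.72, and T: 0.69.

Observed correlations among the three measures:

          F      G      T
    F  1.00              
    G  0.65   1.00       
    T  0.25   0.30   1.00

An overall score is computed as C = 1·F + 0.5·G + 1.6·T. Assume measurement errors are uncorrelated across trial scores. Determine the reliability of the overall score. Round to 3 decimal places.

0.847

Var(C) = 18.9² + 0.5²·16.1² + 1.6²·8.1² + 2·[0.5·18.9·16.1·0.65 + 1.6·18.9·8.1·0.25 + 0.8·16.1·8.1·0.30] = 589.974 + 382.857 = 972.831.
Under uncorrelated errors the observed covariances equal the true-score covariances, so only the own-variance terms attenuate.
True-score variance = [18.9²·0.78 + 0.5²·16.1²·0.72 + 1.6²·8.1²·0.69] + 382.857 = 441.175 + 382.857 = 824.032.
Reliability = 824.032 / 972.831 = 0.847.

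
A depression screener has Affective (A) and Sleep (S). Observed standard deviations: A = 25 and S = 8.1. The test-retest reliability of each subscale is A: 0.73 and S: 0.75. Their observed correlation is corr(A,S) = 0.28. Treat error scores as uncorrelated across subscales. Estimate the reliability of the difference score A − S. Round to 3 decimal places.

Var(A−S) = 25² + 8.1² − 2·25·8.1·0.28 = 690.61 − 113.4 = 577.21.
Under uncorrelated errors the observed covariances equal the true-score covariances, so only the own-variance terms attenuate.
True-score variance = [25²·0.73 + 8.1²·0.75] − 113.4 = 505.457 − 113.4 = 392.058.
Reliability = 392.058 / 577.21 = 0.679.

0.679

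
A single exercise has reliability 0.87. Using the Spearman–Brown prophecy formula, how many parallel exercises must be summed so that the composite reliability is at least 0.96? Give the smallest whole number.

4

k ≥ ρ*(1−ρ₁)/(ρ₁(1−ρ*)) = 0.96·0.13 / (0.87·0.04) = 3.586.
Smallest integer k = 4.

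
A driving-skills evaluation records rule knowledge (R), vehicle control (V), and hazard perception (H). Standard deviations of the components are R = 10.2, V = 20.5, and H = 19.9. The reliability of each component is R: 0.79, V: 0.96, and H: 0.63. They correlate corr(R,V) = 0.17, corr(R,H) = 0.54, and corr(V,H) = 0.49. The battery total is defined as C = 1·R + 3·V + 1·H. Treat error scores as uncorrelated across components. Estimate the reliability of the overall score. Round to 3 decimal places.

Var(C) = 10.2² + 3²·20.5² + 19.9² + 2·[3·10.2·20.5·0.17 + 10.2·19.9·0.54 + 3·20.5·19.9·0.49] = 4282.3 + 1631.87 = 5914.17.
With uncorrelated errors the cross-covariances are all true-score covariance, so they carry over unchanged; only the diagonal terms shrink to ρᵢσᵢ².
True-score variance = [10.2²·0.79 + 3²·20.5²·0.96 + 19.9²·0.63] + 1631.87 = 3962.64 + 1631.87 = 5594.51.
Reliability = 5594.51 / 5914.17 = 0.946.

0.946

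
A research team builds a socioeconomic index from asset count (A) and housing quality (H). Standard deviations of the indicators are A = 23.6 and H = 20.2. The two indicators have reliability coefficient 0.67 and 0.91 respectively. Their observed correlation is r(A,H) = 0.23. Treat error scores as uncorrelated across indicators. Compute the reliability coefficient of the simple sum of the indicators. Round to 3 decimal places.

0.814

Var(A+H) = 23.6² + 20.2² + 2·[23.6·20.2·0.23] = 965 + 219.291 = 1184.29.
Under uncorrelated errors the observed covariances equal the true-score covariances, so only the own-variance terms attenuate.
True-score variance = [23.6²·0.67 + 20.2²·0.91] + 219.291 = 744.48 + 219.291 = 963.771.
Reliability = 963.771 / 1184.29 = 0.814.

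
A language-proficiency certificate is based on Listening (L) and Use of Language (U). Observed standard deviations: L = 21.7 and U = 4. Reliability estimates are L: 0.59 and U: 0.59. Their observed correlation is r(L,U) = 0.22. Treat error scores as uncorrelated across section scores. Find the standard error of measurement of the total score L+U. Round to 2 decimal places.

14.13

Var(total) = 486.89 + 38.192 = 525.082.
True-score variance = 287.265 + 38.192 = 325.457, so reliability = 0.6198.
Error variance = 525.082 − 325.457 = 199.625; SEM = √199.625 = 14.13.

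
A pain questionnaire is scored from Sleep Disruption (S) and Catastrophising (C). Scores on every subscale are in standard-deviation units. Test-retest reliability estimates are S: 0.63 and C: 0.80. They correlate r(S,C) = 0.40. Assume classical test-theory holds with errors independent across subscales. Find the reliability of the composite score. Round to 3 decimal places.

Var(S+C) = 2 + 2·[0.40] = 2 + 0.8 = 2.8.
Under uncorrelated errors the observed covariances equal the true-score covariances, so only the own-variance terms attenuate.
True-score variance = [0.63 + 0.80] + 0.8 = 1.43 + 0.8 = 2.23.
Reliability = 2.23 / 2.8 = 0.796.

0.796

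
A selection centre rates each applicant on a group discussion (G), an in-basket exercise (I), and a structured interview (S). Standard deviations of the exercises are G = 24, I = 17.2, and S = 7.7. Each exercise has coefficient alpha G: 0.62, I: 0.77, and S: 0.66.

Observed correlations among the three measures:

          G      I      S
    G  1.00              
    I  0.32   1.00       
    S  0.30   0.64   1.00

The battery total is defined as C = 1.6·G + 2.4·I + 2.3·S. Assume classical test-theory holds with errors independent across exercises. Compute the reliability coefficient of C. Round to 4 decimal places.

Var(C) = 1.6²·24² + 2.4²·17.2² + 2.3²·7.7² + 2·[3.84·24·17.2·0.32 + 3.68·24·7.7·0.30 + 5.52·17.2·7.7·0.64] = 3492.24 + 2358.3 = 5850.55.
With uncorrelated errors the cross-covariances are all true-score covariance, so they carry over unchanged; only the diagonal terms shrink to ρᵢσᵢ².
True-score variance = [1.6²·24²·0.62 + 2.4²·17.2²·0.77 + 2.3²·7.7²·0.66] + 2358.3 = 2433.34 + 2358.3 = 4791.65.
Reliability = 4791.65 / 5850.55 = 0.8190.

0.8190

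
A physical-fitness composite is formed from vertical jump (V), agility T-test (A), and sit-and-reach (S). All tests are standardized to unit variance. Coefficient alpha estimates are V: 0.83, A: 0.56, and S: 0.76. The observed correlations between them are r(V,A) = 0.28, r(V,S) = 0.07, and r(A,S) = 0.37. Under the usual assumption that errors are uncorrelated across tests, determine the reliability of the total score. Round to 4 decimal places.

Var(V+A+S) = 3 + 2·[0.28 + 0.07 + 0.37] = 3 + 1.44 = 4.44.
Under uncorrelated errors the observed covariances equal the true-score covariances, so only the own-variance terms attenuate.
True-score variance = [0.83 + 0.56 + 0.76] + 1.44 = 2.15 + 1.44 = 3.59.
Reliability = 3.59 / 4.44 = 0.8086.

0.8086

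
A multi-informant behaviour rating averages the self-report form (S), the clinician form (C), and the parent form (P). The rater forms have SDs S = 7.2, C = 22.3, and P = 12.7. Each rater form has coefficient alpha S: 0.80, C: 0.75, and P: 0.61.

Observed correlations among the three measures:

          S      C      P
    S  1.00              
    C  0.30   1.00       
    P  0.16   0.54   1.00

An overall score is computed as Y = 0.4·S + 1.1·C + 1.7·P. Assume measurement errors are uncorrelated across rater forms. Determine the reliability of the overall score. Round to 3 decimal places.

0.805

Var(Y) = 0.4²·7.2² + 1.1²·22.3² + 1.7²·12.7² + 2·[0.44·7.2·22.3·0.30 + 0.68·7.2·12.7·0.16 + 1.87·22.3·12.7·0.54] = 1076.14 + 634.256 = 1710.4.
Because errors are independent across components, Cov(Tᵢ,Tⱼ) = Cov(Xᵢ,Xⱼ); the off-diagonal part of the true-score variance is the same as above.
True-score variance = [0.4²·7.2²·0.80 + 1.1²·22.3²·0.75 + 1.7²·12.7²·0.61] + 634.256 = 742.264 + 634.256 = 1376.52.
Reliability = 1376.52 / 1710.4 = 0.805.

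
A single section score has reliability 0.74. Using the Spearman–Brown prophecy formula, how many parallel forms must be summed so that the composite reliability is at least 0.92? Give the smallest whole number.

k ≥ ρ*(1−ρ₁)/(ρ₁(1−ρ*)) = 0.92·0.26 / (0.74·0.08) = 4.041.
Smallest integer k = 5.

5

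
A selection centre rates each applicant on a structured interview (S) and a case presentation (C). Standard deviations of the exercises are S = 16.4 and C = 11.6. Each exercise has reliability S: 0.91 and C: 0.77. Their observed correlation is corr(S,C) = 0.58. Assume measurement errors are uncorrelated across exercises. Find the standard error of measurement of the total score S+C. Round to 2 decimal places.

7.43

Var(total) = 403.52 + 220.678 = 624.198.
True-score variance = 348.365 + 220.678 = 569.043, so reliability = 0.9116.
Error variance = 624.198 − 569.043 = 55.1552; SEM = √55.1552 = 7.43.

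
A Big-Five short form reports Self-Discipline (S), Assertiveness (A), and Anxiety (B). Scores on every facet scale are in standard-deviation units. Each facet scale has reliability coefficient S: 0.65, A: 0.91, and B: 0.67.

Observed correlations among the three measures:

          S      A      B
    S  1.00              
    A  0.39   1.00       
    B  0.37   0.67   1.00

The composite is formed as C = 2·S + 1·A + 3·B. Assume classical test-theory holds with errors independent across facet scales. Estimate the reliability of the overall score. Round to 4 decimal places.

Var(C) = 2² + 1 + 3² + 2·[2·0.39 + 6·0.37 + 3·0.67] = 14 + 10.02 = 24.02.
Under uncorrelated errors the observed covariances equal the true-score covariances, so only the own-variance terms attenuate.
True-score variance = [2²·0.65 + 0.91 + 3²·0.67] + 10.02 = 9.54 + 10.02 = 19.56.
Reliability = 19.56 / 24.02 = 0.8143.

0.8143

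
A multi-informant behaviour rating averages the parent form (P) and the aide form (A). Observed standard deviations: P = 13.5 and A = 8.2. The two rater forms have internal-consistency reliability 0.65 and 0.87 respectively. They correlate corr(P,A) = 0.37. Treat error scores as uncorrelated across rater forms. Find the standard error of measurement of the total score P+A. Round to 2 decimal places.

8.52

Var(total) = 249.49 + 81.918 = 331.408.
True-score variance = 176.961 + 81.918 = 258.879, so reliability = 0.7811.
Error variance = 331.408 − 258.879 = 72.5287; SEM = √72.5287 = 8.52.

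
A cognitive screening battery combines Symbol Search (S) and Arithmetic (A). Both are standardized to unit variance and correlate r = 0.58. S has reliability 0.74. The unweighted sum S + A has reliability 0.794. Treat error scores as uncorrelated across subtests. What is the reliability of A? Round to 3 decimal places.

Var(S+A) = 2 + 2·0.58 = 3.160.
True-score variance = ρ_S + ρ_A + 2·0.58, so 0.794 = (0.74 + ρ_A + 1.16) / 3.160.
ρ_A = 0.794·3.160 − 0.74 − 1.16 = 0.609.

0.609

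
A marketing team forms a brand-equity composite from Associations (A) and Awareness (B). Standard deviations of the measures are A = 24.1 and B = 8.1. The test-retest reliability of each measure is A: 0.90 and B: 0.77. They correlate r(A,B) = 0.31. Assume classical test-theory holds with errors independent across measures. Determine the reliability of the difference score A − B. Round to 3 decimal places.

Var(A−B) = 24.1² + 8.1² − 2·24.1·8.1·0.31 = 646.42 − 121.03 = 525.39.
Under uncorrelated errors the observed covariances equal the true-score covariances, so only the own-variance terms attenuate.
True-score variance = [24.1²·0.90 + 8.1²·0.77] − 121.03 = 573.249 − 121.03 = 452.219.
Reliability = 452.219 / 525.39 = 0.861.

0.861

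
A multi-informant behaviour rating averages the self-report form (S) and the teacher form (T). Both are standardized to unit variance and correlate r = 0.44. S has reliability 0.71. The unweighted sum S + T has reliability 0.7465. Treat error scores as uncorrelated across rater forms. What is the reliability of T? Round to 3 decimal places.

Var(S+T) = 2 + 2·0.44 = 2.880.
True-score variance = ρ_S + ρ_T + 2·0.44, so 0.7465 = (0.71 + ρ_T + 0.88) / 2.880.
ρ_T = 0.7465·2.880 − 0.71 − 0.88 = 0.560.

0.560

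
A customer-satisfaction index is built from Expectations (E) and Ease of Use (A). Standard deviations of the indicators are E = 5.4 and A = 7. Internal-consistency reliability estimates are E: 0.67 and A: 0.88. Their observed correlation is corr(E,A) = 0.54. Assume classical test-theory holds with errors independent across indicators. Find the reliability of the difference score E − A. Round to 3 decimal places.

0.585

Var(E−A) = 5.4² + 7² − 2·5.4·7·0.54 = 78.16 − 40.824 = 37.336.
With uncorrelated errors the cross-covariances are all true-score covariance, so they carry over unchanged; only the diagonal terms shrink to ρᵢσᵢ².
True-score variance = [5.4²·0.67 + 7²·0.88] − 40.824 = 62.6572 − 40.824 = 21.8332.
Reliability = 21.8332 / 37.336 = 0.585.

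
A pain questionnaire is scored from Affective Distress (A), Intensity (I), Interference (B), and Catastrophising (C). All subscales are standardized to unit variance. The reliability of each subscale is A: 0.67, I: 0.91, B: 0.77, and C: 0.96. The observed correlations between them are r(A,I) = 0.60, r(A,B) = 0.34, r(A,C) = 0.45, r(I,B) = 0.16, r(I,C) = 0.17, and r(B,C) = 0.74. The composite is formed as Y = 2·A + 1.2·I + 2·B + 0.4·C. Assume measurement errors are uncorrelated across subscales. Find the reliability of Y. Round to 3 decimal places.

0.868

Var(Y) = 2² + 1.2² + 2² + 0.4² + 2·[2.4·0.60 + 4·0.34 + 0.8·0.45 + 2.4·0.16 + 0.48·0.17 + 0.8·0.74] = 9.6 + 8.4352 = 18.0352.
With uncorrelated errors the cross-covariances are all true-score covariance, so they carry over unchanged; only the diagonal terms shrink to ρᵢσᵢ².
True-score variance = [2²·0.67 + 1.2²·0.91 + 2²·0.77 + 0.4²·0.96] + 8.4352 = 7.224 + 8.4352 = 15.6592.
Reliability = 15.6592 / 18.0352 = 0.868.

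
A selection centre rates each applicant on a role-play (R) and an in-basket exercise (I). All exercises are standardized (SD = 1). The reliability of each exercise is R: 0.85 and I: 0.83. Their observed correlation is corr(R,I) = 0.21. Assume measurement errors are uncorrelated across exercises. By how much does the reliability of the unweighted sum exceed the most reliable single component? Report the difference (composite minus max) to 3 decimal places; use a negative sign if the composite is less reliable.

0.018

Var(sum) = 2 + 0.42 = 2.42; true-score variance = 1.68 + 0.42 = 2.1; composite reliability = 0.8678.
Max component reliability = 0.8500.
Difference = 0.8678 − 0.8500 = 0.018.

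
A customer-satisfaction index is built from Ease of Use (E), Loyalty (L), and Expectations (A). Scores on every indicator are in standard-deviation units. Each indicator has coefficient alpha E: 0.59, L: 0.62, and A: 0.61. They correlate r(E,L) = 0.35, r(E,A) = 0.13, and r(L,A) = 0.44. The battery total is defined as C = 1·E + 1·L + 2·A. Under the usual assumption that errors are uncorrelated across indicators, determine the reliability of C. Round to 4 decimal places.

0.7383

Var(C) = 1 + 1 + 2² + 2·[0.35 + 2·0.13 + 2·0.44] = 6 + 2.98 = 8.98.
With uncorrelated errors the cross-covariances are all true-score covariance, so they carry over unchanged; only the diagonal terms shrink to ρᵢσᵢ².
True-score variance = [0.59 + 0.62 + 2²·0.61] + 2.98 = 3.65 + 2.98 = 6.63.
Reliability = 6.63 / 8.98 = 0.7383.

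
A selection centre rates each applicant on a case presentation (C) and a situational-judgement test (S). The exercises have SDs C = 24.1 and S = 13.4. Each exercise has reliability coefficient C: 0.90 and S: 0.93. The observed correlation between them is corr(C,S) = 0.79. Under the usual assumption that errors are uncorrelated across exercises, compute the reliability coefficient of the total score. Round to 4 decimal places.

0.9444

Var(C+S) = 24.1² + 13.4² + 2·[24.1·13.4·0.79] = 760.37 + 510.245 = 1270.62.
Because errors are independent across components, Cov(Tᵢ,Tⱼ) = Cov(Xᵢ,Xⱼ); the off-diagonal part of the true-score variance is the same as above.
True-score variance = [24.1²·0.90 + 13.4²·0.93] + 510.245 = 689.72 + 510.245 = 1199.97.
Reliability = 1199.97 / 1270.62 = 0.9444.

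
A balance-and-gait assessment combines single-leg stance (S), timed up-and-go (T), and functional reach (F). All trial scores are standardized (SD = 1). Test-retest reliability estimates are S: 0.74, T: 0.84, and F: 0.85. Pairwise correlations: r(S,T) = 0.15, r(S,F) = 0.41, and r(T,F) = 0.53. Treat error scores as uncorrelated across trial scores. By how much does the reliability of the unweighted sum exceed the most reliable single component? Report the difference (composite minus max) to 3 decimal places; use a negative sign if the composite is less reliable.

Var(sum) = 3 + 2.18 = 5.18; true-score variance = 2.43 + 2.18 = 4.61; composite reliability = 0.8900.
Max component reliability = 0.8500.
Difference = 0.8900 − 0.8500 = 0.040.

0.040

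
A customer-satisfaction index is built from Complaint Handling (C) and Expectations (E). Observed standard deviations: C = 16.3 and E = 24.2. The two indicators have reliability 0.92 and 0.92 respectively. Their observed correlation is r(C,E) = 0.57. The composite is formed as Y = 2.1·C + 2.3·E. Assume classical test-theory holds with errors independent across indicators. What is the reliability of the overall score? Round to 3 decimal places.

0.947

Var(Y) = 2.1²·16.3² + 2.3²·24.2² + 2·[4.83·16.3·24.2·0.57] = 4269.73 + 2171.98 = 6441.7.
Because errors are independent across components, Cov(Tᵢ,Tⱼ) = Cov(Xᵢ,Xⱼ); the off-diagonal part of the true-score variance is the same as above.
True-score variance = [2.1²·16.3²·0.92 + 2.3²·24.2²·0.92] + 2171.98 = 3928.15 + 2171.98 = 6100.13.
Reliability = 6100.13 / 6441.7 = 0.947.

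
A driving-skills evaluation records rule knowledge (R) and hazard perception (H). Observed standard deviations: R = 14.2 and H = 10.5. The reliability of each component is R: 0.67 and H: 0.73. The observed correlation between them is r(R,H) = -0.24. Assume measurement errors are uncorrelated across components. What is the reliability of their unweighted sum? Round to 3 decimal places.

Var(R+H) = 14.2² + 10.5² + 2·[14.2·10.5·(-0.24)] = 311.89 − 71.568 = 240.322.
Because errors are independent across components, Cov(Tᵢ,Tⱼ) = Cov(Xᵢ,Xⱼ); the off-diagonal part of the true-score variance is the same as above.
True-score variance = [14.2²·0.67 + 10.5²·0.73] − 71.568 = 215.581 − 71.568 = 144.013.
Reliability = 144.013 / 240.322 = 0.599.

0.599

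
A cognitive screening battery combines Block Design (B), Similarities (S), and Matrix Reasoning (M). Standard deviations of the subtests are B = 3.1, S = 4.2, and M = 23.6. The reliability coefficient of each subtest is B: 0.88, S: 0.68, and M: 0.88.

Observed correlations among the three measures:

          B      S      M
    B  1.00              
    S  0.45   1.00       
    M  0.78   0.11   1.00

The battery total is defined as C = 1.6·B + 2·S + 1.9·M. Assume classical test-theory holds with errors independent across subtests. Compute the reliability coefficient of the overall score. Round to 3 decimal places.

Var(C) = 1.6²·3.1² + 2²·4.2² + 1.9²·23.6² + 2·[3.2·3.1·4.2·0.45 + 3.04·3.1·23.6·0.78 + 3.8·4.2·23.6·0.11] = 2105.79 + 467.316 = 2573.1.
Under uncorrelated errors the observed covariances equal the true-score covariances, so only the own-variance terms attenuate.
True-score variance = [1.6²·3.1²·0.88 + 2²·4.2²·0.68 + 1.9²·23.6²·0.88] + 467.316 = 1838.98 + 467.316 = 2306.3.
Reliability = 2306.3 / 2573.1 = 0.896.

0.896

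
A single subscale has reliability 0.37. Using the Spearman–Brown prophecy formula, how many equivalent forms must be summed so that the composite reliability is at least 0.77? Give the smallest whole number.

6

k ≥ ρ*(1−ρ₁)/(ρ₁(1−ρ*)) = 0.77·0.63 / (0.37·0.23) = 5.700.
Smallest integer k = 6.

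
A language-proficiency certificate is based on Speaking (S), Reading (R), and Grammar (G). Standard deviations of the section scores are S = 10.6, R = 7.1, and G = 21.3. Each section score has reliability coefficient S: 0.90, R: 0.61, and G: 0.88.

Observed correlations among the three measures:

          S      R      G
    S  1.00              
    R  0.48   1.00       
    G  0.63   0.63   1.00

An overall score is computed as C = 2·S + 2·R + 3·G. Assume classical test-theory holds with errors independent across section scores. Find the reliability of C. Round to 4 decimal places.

Var(C) = 2²·10.6² + 2²·7.1² + 3²·21.3² + 2·[4·10.6·7.1·0.48 + 6·10.6·21.3·0.63 + 6·7.1·21.3·0.63] = 4734.29 + 3139.19 = 7873.48.
With uncorrelated errors the cross-covariances are all true-score covariance, so they carry over unchanged; only the diagonal terms shrink to ρᵢσᵢ².
True-score variance = [2²·10.6²·0.90 + 2²·7.1²·0.61 + 3²·21.3²·0.88] + 3139.19 = 4120.72 + 3139.19 = 7259.92.
Reliability = 7259.92 / 7873.48 = 0.9221.

0.9221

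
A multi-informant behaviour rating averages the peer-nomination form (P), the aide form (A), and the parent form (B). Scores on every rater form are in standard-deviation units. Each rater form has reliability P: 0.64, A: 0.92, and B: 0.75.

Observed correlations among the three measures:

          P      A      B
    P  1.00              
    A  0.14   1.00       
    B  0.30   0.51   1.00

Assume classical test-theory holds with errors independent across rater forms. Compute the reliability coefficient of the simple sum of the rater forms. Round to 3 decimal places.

Var(P+A+B) = 3 + 2·[0.14 + 0.30 + 0.51] = 3 + 1.9 = 4.9.
With uncorrelated errors the cross-covariances are all true-score covariance, so they carry over unchanged; only the diagonal terms shrink to ρᵢσᵢ².
True-score variance = [0.64 + 0.92 + 0.75] + 1.9 = 2.31 + 1.9 = 4.21.
Reliability = 4.21 / 4.9 = 0.859.

0.859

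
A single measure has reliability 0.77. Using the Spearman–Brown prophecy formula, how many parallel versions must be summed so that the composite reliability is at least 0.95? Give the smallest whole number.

6

k ≥ ρ*(1−ρ₁)/(ρ₁(1−ρ*)) = 0.95·0.23 / (0.77·0.05) = 5.675.
Smallest integer k = 6.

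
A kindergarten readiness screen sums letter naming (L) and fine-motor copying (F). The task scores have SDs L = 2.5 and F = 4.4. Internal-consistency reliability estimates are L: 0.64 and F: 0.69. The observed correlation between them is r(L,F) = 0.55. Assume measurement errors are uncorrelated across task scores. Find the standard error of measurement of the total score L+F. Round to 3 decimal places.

Var(total) = 25.61 + 12.1 = 37.71.
True-score variance = 17.3584 + 12.1 = 29.4584, so reliability = 0.7812.
Error variance = 37.71 − 29.4584 = 8.2516; SEM = √8.2516 = 2.873.

2.873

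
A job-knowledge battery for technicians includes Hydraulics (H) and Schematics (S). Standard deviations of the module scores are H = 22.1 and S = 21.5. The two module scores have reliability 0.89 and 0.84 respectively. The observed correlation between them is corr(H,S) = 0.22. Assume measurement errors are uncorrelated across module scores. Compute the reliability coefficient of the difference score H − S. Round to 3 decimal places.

Var(H−S) = 22.1² + 21.5² − 2·22.1·21.5·0.22 = 950.66 − 209.066 = 741.594.
Under uncorrelated errors the observed covariances equal the true-score covariances, so only the own-variance terms attenuate.
True-score variance = [22.1²·0.89 + 21.5²·0.84] − 209.066 = 822.975 − 209.066 = 613.909.
Reliability = 613.909 / 741.594 = 0.828.

0.828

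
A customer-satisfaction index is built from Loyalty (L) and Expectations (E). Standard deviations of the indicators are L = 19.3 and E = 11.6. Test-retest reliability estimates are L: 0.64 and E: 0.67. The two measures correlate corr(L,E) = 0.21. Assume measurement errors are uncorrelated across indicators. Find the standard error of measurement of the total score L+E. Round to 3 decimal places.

Var(total) = 507.05 + 94.0296 = 601.08.
True-score variance = 328.549 + 94.0296 = 422.578, so reliability = 0.7030.
Error variance = 601.08 − 422.578 = 178.501; SEM = √178.501 = 13.360.

13.360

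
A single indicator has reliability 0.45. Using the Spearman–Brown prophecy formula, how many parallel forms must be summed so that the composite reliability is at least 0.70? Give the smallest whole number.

3

k ≥ ρ*(1−ρ₁)/(ρ₁(1−ρ*)) = 0.70·0.55 / (0.45·0.30) = 2.852.
Smallest integer k = 3.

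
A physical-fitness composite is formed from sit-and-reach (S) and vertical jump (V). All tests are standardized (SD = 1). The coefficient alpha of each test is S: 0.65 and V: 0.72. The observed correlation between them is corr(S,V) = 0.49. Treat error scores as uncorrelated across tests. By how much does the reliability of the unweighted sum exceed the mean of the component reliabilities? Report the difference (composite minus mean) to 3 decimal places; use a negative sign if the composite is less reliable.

0.104

Var(sum) = 2 + 0.98 = 2.98; true-score variance = 1.37 + 0.98 = 2.35; composite reliability = 0.7886.
Mean component reliability = 0.6850.
Difference = 0.7886 − 0.6850 = 0.104.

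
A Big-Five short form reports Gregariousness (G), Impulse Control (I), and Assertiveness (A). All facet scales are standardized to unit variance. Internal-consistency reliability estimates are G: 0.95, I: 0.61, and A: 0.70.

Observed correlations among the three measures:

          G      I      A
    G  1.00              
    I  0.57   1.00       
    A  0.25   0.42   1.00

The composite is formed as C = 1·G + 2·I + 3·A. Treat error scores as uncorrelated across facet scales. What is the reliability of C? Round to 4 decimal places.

Var(C) = 1 + 2² + 3² + 2·[2·0.57 + 3·0.25 + 6·0.42] = 14 + 8.82 = 22.82.
Under uncorrelated errors the observed covariances equal the true-score covariances, so only the own-variance terms attenuate.
True-score variance = [0.95 + 2²·0.61 + 3²·0.70] + 8.82 = 9.69 + 8.82 = 18.51.
Reliability = 18.51 / 22.82 = 0.8111.

0.8111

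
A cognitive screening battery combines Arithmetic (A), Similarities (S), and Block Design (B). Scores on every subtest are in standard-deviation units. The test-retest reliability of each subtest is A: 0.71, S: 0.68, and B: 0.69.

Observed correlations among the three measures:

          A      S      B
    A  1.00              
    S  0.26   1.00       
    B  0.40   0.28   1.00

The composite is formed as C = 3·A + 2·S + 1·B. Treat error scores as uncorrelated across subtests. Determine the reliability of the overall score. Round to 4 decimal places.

Var(C) = 3² + 2² + 1 + 2·[6·0.26 + 3·0.40 + 2·0.28] = 14 + 6.64 = 20.64.
Under uncorrelated errors the observed covariances equal the true-score covariances, so only the own-variance terms attenuate.
True-score variance = [3²·0.71 + 2²·0.68 + 0.69] + 6.64 = 9.8 + 6.64 = 16.44.
Reliability = 16.44 / 20.64 = 0.7965.

0.7965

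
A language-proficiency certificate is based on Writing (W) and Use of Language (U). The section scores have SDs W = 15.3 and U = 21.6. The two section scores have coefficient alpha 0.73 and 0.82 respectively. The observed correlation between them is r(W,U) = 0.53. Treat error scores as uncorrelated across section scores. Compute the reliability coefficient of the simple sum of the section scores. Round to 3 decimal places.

0.860

Var(W+U) = 15.3² + 21.6² + 2·[15.3·21.6·0.53] = 700.65 + 350.309 = 1050.96.
With uncorrelated errors the cross-covariances are all true-score covariance, so they carry over unchanged; only the diagonal terms shrink to ρᵢσᵢ².
True-score variance = [15.3²·0.73 + 21.6²·0.82] + 350.309 = 553.465 + 350.309 = 903.774.
Reliability = 903.774 / 1050.96 = 0.860.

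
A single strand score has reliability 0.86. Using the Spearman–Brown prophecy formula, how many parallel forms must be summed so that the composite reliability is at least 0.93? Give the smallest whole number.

3

k ≥ ρ*(1−ρ₁)/(ρ₁(1−ρ*)) = 0.93·0.14 / (0.86·0.07) = 2.163.
Smallest integer k = 3.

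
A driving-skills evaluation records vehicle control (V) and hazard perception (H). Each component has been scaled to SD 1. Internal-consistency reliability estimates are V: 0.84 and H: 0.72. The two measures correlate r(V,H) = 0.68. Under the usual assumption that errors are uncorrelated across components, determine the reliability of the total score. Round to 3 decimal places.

0.869

Var(V+H) = 2 + 2·[0.68] = 2 + 1.36 = 3.36.
With uncorrelated errors the cross-covariances are all true-score covariance, so they carry over unchanged; only the diagonal terms shrink to ρᵢσᵢ².
True-score variance = [0.84 + 0.72] + 1.36 = 1.56 + 1.36 = 2.92.
Reliability = 2.92 / 3.36 = 0.869.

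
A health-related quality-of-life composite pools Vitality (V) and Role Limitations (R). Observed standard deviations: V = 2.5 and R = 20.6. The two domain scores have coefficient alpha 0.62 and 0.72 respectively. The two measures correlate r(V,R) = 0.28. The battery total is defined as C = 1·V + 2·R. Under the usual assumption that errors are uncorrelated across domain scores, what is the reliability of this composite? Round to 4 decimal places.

0.7288

Var(C) = 2.5² + 2²·20.6² + 2·[2·2.5·20.6·0.28] = 1703.69 + 57.68 = 1761.37.
With uncorrelated errors the cross-covariances are all true-score covariance, so they carry over unchanged; only the diagonal terms shrink to ρᵢσᵢ².
True-score variance = [2.5²·0.62 + 2²·20.6²·0.72] + 57.68 = 1226.03 + 57.68 = 1283.71.
Reliability = 1283.71 / 1761.37 = 0.7288.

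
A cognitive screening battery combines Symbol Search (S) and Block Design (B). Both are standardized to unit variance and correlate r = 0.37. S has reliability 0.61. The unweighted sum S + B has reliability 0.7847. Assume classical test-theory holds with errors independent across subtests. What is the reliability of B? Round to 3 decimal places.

0.800

Var(S+B) = 2 + 2·0.37 = 2.740.
True-score variance = ρ_S + ρ_B + 2·0.37, so 0.7847 = (0.61 + ρ_B + 0.74) / 2.740.
ρ_B = 0.7847·2.740 − 0.61 − 0.74 = 0.800.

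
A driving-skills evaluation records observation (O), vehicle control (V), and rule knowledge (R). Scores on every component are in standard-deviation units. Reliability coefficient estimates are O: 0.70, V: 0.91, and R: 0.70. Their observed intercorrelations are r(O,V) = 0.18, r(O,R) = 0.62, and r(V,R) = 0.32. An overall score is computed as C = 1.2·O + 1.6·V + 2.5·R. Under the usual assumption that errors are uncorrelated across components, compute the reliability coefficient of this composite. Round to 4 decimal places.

0.8527

Var(C) = 1.2² + 1.6² + 2.5² + 2·[1.92·0.18 + 3·0.62 + 4·0.32] = 10.25 + 6.9712 = 17.2212.
Because errors are independent across components, Cov(Tᵢ,Tⱼ) = Cov(Xᵢ,Xⱼ); the off-diagonal part of the true-score variance is the same as above.
True-score variance = [1.2²·0.70 + 1.6²·0.91 + 2.5²·0.70] + 6.9712 = 7.7126 + 6.9712 = 14.6838.
Reliability = 14.6838 / 17.2212 = 0.8527.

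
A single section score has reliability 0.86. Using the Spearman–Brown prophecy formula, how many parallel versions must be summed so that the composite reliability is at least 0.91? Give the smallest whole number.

k ≥ ρ*(1−ρ₁)/(ρ₁(1−ρ*)) = 0.91·0.14 / (0.86·0.09) = 1.646.
Smallest integer k = 2.

2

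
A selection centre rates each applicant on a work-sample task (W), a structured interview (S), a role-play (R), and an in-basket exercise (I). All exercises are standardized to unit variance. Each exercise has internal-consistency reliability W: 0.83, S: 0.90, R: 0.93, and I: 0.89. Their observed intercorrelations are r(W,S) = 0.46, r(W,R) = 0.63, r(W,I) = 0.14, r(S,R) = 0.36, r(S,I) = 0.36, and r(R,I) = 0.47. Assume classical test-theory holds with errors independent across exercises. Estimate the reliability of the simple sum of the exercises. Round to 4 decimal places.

Var(W+S+R+I) = 4 + 2·[0.46 + 0.63 + 0.14 + 0.36 + 0.36 + 0.47] = 4 + 4.84 = 8.84.
Because errors are independent across components, Cov(Tᵢ,Tⱼ) = Cov(Xᵢ,Xⱼ); the off-diagonal part of the true-score variance is the same as above.
True-score variance = [0.83 + 0.90 + 0.93 + 0.89] + 4.84 = 3.55 + 4.84 = 8.39.
Reliability = 8.39 / 8.84 = 0.9491.

0.9491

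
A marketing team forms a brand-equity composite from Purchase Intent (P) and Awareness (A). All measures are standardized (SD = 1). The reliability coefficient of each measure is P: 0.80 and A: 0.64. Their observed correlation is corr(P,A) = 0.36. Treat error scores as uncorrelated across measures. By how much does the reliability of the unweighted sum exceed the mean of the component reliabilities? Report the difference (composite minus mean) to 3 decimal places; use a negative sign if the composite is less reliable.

Var(sum) = 2 + 0.72 = 2.72; true-score variance = 1.44 + 0.72 = 2.16; composite reliability = 0.7941.
Mean component reliability = 0.7200.
Difference = 0.7941 − 0.7200 = 0.074.

0.074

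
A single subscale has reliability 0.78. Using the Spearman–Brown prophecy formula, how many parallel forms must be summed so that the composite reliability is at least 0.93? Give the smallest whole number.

k ≥ ρ*(1−ρ₁)/(ρ₁(1−ρ*)) = 0.93·0.22 / (0.78·0.07) = 3.747.
Smallest integer k = 4.

4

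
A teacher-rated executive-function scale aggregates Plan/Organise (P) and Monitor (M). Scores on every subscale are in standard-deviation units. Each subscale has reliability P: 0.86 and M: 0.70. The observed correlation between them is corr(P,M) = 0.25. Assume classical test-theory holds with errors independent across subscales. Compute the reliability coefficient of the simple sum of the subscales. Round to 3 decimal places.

0.824

Var(P+M) = 2 + 2·[0.25] = 2 + 0.5 = 2.5.
Under uncorrelated errors the observed covariances equal the true-score covariances, so only the own-variance terms attenuate.
True-score variance = [0.86 + 0.70] + 0.5 = 1.56 + 0.5 = 2.06.
Reliability = 2.06 / 2.5 = 0.824.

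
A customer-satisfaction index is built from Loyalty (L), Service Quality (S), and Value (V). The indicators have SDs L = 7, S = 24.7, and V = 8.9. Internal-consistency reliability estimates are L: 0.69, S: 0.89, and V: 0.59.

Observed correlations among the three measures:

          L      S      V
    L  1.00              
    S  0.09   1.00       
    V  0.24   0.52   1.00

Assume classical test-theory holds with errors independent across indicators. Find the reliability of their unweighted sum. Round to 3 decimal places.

0.888

Var(L+S+V) = 7² + 24.7² + 8.9² + 2·[7·24.7·0.09 + 7·8.9·0.24 + 24.7·8.9·0.52] = 738.3 + 289.649 = 1027.95.
Under uncorrelated errors the observed covariances equal the true-score covariances, so only the own-variance terms attenuate.
True-score variance = [7²·0.69 + 24.7²·0.89 + 8.9²·0.59] + 289.649 = 623.524 + 289.649 = 913.173.
Reliability = 913.173 / 1027.95 = 0.888.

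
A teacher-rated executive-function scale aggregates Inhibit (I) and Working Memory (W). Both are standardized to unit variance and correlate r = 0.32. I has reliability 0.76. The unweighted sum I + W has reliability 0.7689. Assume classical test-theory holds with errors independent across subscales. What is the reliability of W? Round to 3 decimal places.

Var(I+W) = 2 + 2·0.32 = 2.640.
True-score variance = ρ_I + ρ_W + 2·0.32, so 0.7689 = (0.76 + ρ_W + 0.64) / 2.640.
ρ_W = 0.7689·2.640 − 0.76 − 0.64 = 0.630.

0.630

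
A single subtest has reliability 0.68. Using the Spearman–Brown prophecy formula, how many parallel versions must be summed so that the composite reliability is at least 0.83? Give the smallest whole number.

3

k ≥ ρ*(1−ρ₁)/(ρ₁(1−ρ*)) = 0.83·0.32 / (0.68·0.17) = 2.298.
Smallest integer k = 3.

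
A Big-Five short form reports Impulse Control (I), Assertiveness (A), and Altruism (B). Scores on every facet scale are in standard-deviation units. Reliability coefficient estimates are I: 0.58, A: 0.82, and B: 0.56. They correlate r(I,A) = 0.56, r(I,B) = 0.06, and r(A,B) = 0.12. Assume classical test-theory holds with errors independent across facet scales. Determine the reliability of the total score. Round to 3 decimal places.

Var(I+A+B) = 3 + 2·[0.56 + 0.06 + 0.12] = 3 + 1.48 = 4.48.
Under uncorrelated errors the observed covariances equal the true-score covariances, so only the own-variance terms attenuate.
True-score variance = [0.58 + 0.82 + 0.56] + 1.48 = 1.96 + 1.48 = 3.44.
Reliability = 3.44 / 4.48 = 0.768.

0.768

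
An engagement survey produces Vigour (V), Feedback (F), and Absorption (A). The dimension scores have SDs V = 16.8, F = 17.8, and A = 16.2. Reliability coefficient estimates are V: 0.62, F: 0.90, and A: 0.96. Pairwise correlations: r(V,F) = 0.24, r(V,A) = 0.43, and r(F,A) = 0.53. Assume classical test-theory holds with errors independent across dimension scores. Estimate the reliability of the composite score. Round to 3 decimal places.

0.903

Var(V+F+A) = 16.8² + 17.8² + 16.2² + 2·[16.8·17.8·0.24 + 16.8·16.2·0.43 + 17.8·16.2·0.53] = 861.52 + 683.258 = 1544.78.
Because errors are independent across components, Cov(Tᵢ,Tⱼ) = Cov(Xᵢ,Xⱼ); the off-diagonal part of the true-score variance is the same as above.
True-score variance = [16.8²·0.62 + 17.8²·0.90 + 16.2²·0.96] + 683.258 = 712.087 + 683.258 = 1395.35.
Reliability = 1395.35 / 1544.78 = 0.903.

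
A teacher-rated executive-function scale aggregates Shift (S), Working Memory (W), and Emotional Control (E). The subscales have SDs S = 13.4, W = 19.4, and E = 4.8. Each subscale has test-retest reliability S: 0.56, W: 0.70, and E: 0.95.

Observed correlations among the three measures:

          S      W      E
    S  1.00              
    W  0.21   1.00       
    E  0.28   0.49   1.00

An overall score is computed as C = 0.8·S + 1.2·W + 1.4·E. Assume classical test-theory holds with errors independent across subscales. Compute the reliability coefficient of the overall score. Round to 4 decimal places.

Var(C) = 0.8²·13.4² + 1.2²·19.4² + 1.4²·4.8² + 2·[0.96·13.4·19.4·0.21 + 1.12·13.4·4.8·0.28 + 1.68·19.4·4.8·0.49] = 702.035 + 298.47 = 1000.51.
With uncorrelated errors the cross-covariances are all true-score covariance, so they carry over unchanged; only the diagonal terms shrink to ρᵢσᵢ².
True-score variance = [0.8²·13.4²·0.56 + 1.2²·19.4²·0.70 + 1.4²·4.8²·0.95] + 298.47 = 486.626 + 298.47 = 785.096.
Reliability = 785.096 / 1000.51 = 0.7847.

0.7847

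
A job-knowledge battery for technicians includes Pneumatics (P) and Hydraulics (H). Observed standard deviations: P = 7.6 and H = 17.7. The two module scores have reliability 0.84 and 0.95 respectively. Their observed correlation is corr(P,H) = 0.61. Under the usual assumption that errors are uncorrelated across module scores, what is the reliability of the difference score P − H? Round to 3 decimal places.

0.880

Var(P−H) = 7.6² + 17.7² − 2·7.6·17.7·0.61 = 371.05 − 164.114 = 206.936.
With uncorrelated errors the cross-covariances are all true-score covariance, so they carry over unchanged; only the diagonal terms shrink to ρᵢσᵢ².
True-score variance = [7.6²·0.84 + 17.7²·0.95] − 164.114 = 346.144 − 164.114 = 182.029.
Reliability = 182.029 / 206.936 = 0.880.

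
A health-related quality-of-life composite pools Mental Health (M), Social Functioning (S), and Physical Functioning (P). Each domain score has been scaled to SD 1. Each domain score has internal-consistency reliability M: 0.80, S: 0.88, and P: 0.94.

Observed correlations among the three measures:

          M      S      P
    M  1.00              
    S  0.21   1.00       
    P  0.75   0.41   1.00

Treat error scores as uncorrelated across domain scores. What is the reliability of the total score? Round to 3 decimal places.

Var(M+S+P) = 3 + 2·[0.21 + 0.75 + 0.41] = 3 + 2.74 = 5.74.
Because errors are independent across components, Cov(Tᵢ,Tⱼ) = Cov(Xᵢ,Xⱼ); the off-diagonal part of the true-score variance is the same as above.
True-score variance = [0.80 + 0.88 + 0.94] + 2.74 = 2.62 + 2.74 = 5.36.
Reliability = 5.36 / 5.74 = 0.934.

0.934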